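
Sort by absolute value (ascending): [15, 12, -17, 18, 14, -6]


Compute absolute values:
  |15| = 15
  |12| = 12
  |-17| = 17
  |18| = 18
  |14| = 14
  |-6| = 6
Absolute values in increasing order: 6 < 12 < 14 < 15 < 17 < 18
Listing the original numbers in that order gives the answer.
Final answer: [-6, 12, 14, 15, -17, 18]


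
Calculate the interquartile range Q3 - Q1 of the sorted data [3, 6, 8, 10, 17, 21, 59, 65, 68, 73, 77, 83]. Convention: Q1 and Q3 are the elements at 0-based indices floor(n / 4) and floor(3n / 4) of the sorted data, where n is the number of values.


The data has n = 12 elements.
Q1 index = floor(12 / 4) = floor(3) = 3; Q3 index = floor(3 * 12 / 4) = floor(9) = 9
Q1 = element at index 3 = 10
Q3 = element at index 9 = 73
IQR = 73 - 10 = 63
Final answer: 63


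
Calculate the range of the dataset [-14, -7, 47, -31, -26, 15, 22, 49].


Maximum value: 49
Minimum value: -31
Range = 49 - (-31) = 80
Final answer: 80


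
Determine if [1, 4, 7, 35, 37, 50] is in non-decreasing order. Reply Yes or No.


Check consecutive pairs:
  1 <= 4? True
  4 <= 7? True
  7 <= 35? True
  35 <= 37? True
  37 <= 50? True
Every consecutive pair is in order, so the list is non-decreasing.
Final answer: Yes


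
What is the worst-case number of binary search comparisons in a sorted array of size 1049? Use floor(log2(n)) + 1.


Binary search halves the search space each step.
Maximum comparisons = floor(log2(1049)) + 1
log2(1049) = 10.0348
floor(log2(1049)) = 10, so 10 + 1 = 11
Final answer: 11


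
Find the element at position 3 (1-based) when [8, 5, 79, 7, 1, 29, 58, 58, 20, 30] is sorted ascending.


Sort ascending: [1, 5, 7, 8, 20, 29, 30, 58, 58, 79]
The 3rd element (1-indexed) is at index 2.
Value = 7
Final answer: 7


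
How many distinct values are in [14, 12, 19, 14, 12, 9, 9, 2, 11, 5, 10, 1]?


List all unique values:
Distinct values: [1, 2, 5, 9, 10, 11, 12, 14, 19]
Count = 9
Final answer: 9


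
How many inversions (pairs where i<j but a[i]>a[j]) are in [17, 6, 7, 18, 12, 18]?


For each element, count the later elements that are smaller than it:
  17 (index 0): smaller elements after it = [6, 7, 12] -> 3
  6 (index 1): smaller elements after it = [] -> 0
  7 (index 2): smaller elements after it = [] -> 0
  18 (index 3): smaller elements after it = [12] -> 1
  12 (index 4): smaller elements after it = [] -> 0
Total inversions = 3 + 0 + 0 + 1 + 0 = 4
Final answer: 4


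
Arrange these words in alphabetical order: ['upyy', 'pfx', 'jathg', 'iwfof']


Compare strings character by character (the first differing letter decides):
  'iwfof' < 'jathg' since 'i' < 'j' at position 1
  'jathg' < 'pfx' since 'j' < 'p' at position 1
  'pfx' < 'upyy' since 'p' < 'u' at position 1
Chaining these comparisons gives the alphabetical order.
Final answer: ['iwfof', 'jathg', 'pfx', 'upyy']


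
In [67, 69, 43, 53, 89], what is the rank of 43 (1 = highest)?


Sort descending: [89, 69, 67, 53, 43]
Find 43 in the sorted list.
43 is at position 5.
Final answer: 5


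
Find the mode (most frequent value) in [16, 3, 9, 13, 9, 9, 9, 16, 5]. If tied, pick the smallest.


Count the frequency of each value:
  3 appears 1 time(s)
  5 appears 1 time(s)
  9 appears 4 time(s)
  13 appears 1 time(s)
  16 appears 2 time(s)
Maximum frequency is 4.
Only 9 reaches that frequency, so it is the mode.
Final answer: 9


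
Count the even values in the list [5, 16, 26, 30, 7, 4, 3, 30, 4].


Check each element:
  5 is odd
  16 is even
  26 is even
  30 is even
  7 is odd
  4 is even
  3 is odd
  30 is even
  4 is even
Evens: [16, 26, 30, 4, 30, 4]
Count of evens = 6
Final answer: 6


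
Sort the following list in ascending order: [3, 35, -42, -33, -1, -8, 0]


Original list: [3, 35, -42, -33, -1, -8, 0]
Repeatedly take the smallest remaining element:
  Remaining [3, 35, -42, -33, -1, -8, 0] -> smallest is -42
  Remaining [3, 35, -33, -1, -8, 0] -> smallest is -33
  Remaining [3, 35, -1, -8, 0] -> smallest is -8
  Remaining [3, 35, -1, 0] -> smallest is -1
  Remaining [3, 35, 0] -> smallest is 0
  Remaining [3, 35] -> smallest is 3
  Remaining [35] -> smallest is 35
Collecting the picks in order gives the sorted list.
Final answer: [-42, -33, -8, -1, 0, 3, 35]


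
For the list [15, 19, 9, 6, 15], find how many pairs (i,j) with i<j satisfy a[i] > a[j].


For each element, count the later elements that are smaller than it:
  15 (index 0): smaller elements after it = [9, 6] -> 2
  19 (index 1): smaller elements after it = [9, 6, 15] -> 3
  9 (index 2): smaller elements after it = [6] -> 1
  6 (index 3): smaller elements after it = [] -> 0
Total inversions = 2 + 3 + 1 + 0 = 6
Final answer: 6


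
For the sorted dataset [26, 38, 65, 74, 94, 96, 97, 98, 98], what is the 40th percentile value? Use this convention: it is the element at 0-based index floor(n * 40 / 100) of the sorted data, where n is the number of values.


The dataset has n = 9 elements.
Index = floor(9 * 40 / 100) = floor(360 / 100) = floor(3.6) = 3
Counting from index 0 in the sorted data, the element at index 3 is 74.
Final answer: 74


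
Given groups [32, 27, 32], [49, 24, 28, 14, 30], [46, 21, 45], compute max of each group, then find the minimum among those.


Find max of each group:
  Group 1: [32, 27, 32] -> max = 32
  Group 2: [49, 24, 28, 14, 30] -> max = 49
  Group 3: [46, 21, 45] -> max = 46
Maxes: [32, 49, 46]
Minimum of maxes = 32
Final answer: 32


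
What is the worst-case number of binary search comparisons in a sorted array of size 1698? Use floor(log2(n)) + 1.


Binary search halves the search space each step.
Maximum comparisons = floor(log2(1698)) + 1
log2(1698) = 10.7296
floor(log2(1698)) = 10, so 10 + 1 = 11
Final answer: 11


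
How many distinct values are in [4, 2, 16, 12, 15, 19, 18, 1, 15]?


List all unique values:
Distinct values: [1, 2, 4, 12, 15, 16, 18, 19]
Count = 8
Final answer: 8


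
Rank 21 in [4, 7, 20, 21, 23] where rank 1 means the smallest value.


Sort ascending: [4, 7, 20, 21, 23]
Find 21 in the sorted list.
21 is at position 4 (1-indexed).
Final answer: 4


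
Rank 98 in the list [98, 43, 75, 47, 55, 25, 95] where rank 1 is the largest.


Sort descending: [98, 95, 75, 55, 47, 43, 25]
Find 98 in the sorted list.
98 is at position 1.
Final answer: 1


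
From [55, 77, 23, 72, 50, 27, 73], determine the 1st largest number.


Sort descending: [77, 73, 72, 55, 50, 27, 23]
The 1st element (1-indexed) is at index 0.
Value = 77
Final answer: 77


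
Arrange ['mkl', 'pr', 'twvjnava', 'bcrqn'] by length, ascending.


Compute lengths:
  'mkl' has length 3
  'pr' has length 2
  'twvjnava' has length 8
  'bcrqn' has length 5
Lengths in increasing order: 2 < 3 < 5 < 8
Listing the words in that order gives the answer.
Final answer: ['pr', 'mkl', 'bcrqn', 'twvjnava']


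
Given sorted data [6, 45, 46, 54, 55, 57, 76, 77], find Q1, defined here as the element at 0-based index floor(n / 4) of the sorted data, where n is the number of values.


The list has n = 8 elements.
Q1 index = floor(8 / 4) = floor(2) = 2
Counting from index 0 in the sorted data, the element at index 2 is 46.
Final answer: 46


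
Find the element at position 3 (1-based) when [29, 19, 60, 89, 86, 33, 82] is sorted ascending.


Sort ascending: [19, 29, 33, 60, 82, 86, 89]
The 3rd element (1-indexed) is at index 2.
Value = 33
Final answer: 33


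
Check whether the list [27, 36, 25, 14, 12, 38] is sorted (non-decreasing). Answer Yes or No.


Check consecutive pairs:
  27 <= 36? True
  36 <= 25? False
  25 <= 14? False
  14 <= 12? False
  12 <= 38? True
3 consecutive pair(s) are out of order, so the list is not sorted.
Final answer: No


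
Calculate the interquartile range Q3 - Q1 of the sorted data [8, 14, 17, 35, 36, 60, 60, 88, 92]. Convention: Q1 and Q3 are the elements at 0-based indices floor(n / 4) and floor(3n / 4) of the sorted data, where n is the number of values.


The data has n = 9 elements.
Q1 index = floor(9 / 4) = floor(2.25) = 2; Q3 index = floor(3 * 9 / 4) = floor(6.75) = 6
Q1 = element at index 2 = 17
Q3 = element at index 6 = 60
IQR = 60 - 17 = 43
Final answer: 43


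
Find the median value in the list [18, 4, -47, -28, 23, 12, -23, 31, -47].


First, sort the list: [-47, -47, -28, -23, 4, 12, 18, 23, 31]
The list has 9 elements (odd count).
The middle index is 4 (0-based), and the element there is 4.
Final answer: 4


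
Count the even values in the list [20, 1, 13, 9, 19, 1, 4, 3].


Check each element:
  20 is even
  1 is odd
  13 is odd
  9 is odd
  19 is odd
  1 is odd
  4 is even
  3 is odd
Evens: [20, 4]
Count of evens = 2
Final answer: 2


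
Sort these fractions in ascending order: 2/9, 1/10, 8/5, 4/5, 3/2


Convert to decimal for comparison:
  2/9 = 0.2222
  1/10 = 0.1
  8/5 = 1.6
  4/5 = 0.8
  3/2 = 1.5
Decimals in increasing order: 0.1 < 0.2222 < 0.8 < 1.5 < 1.6
Writing each back as its fraction gives the sorted order.
Final answer: 1/10, 2/9, 4/5, 3/2, 8/5


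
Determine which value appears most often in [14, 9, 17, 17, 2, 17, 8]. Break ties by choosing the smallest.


Count the frequency of each value:
  2 appears 1 time(s)
  8 appears 1 time(s)
  9 appears 1 time(s)
  14 appears 1 time(s)
  17 appears 3 time(s)
Maximum frequency is 3.
Only 17 reaches that frequency, so it is the mode.
Final answer: 17


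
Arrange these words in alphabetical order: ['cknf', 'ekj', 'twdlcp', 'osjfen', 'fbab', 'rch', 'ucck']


Compare strings character by character (the first differing letter decides):
  'cknf' < 'ekj' since 'c' < 'e' at position 1
  'ekj' < 'fbab' since 'e' < 'f' at position 1
  'fbab' < 'osjfen' since 'f' < 'o' at position 1
  'osjfen' < 'rch' since 'o' < 'r' at position 1
  'rch' < 'twdlcp' since 'r' < 't' at position 1
  'twdlcp' < 'ucck' since 't' < 'u' at position 1
Chaining these comparisons gives the alphabetical order.
Final answer: ['cknf', 'ekj', 'fbab', 'osjfen', 'rch', 'twdlcp', 'ucck']


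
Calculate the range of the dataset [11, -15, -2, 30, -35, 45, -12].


Maximum value: 45
Minimum value: -35
Range = 45 - (-35) = 80
Final answer: 80


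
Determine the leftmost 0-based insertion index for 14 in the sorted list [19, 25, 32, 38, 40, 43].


List is sorted: [19, 25, 32, 38, 40, 43]
We need the leftmost position where 14 can be inserted, i.e. the first index whose element is >= 14 (or the end of the list if none is).
Binary search with low=0, high=6 (0-based indices):
  low=0, high=6, mid=3: a[3]=38 >= 14, so high = 3
  low=0, high=3, mid=1: a[1]=25 >= 14, so high = 1
  low=0, high=1, mid=0: a[0]=19 >= 14, so high = 0
Now low = high = 0, so the insertion index is 0.
Final answer: 0


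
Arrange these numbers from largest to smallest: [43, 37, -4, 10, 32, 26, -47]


Original list: [43, 37, -4, 10, 32, 26, -47]
Repeatedly take the largest remaining element:
  Remaining [43, 37, -4, 10, 32, 26, -47] -> largest is 43
  Remaining [37, -4, 10, 32, 26, -47] -> largest is 37
  Remaining [-4, 10, 32, 26, -47] -> largest is 32
  Remaining [-4, 10, 26, -47] -> largest is 26
  Remaining [-4, 10, -47] -> largest is 10
  Remaining [-4, -47] -> largest is -4
  Remaining [-47] -> largest is -47
Collecting the picks in order gives the descending list.
Final answer: [43, 37, 32, 26, 10, -4, -47]


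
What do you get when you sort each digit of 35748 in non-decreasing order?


The number 35748 has digits: 3, 5, 7, 4, 8
Sorted: 3, 4, 5, 7, 8
Joining the sorted digits gives the result.
Final answer: 34578


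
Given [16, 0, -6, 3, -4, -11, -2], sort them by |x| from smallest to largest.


Compute absolute values:
  |16| = 16
  |0| = 0
  |-6| = 6
  |3| = 3
  |-4| = 4
  |-11| = 11
  |-2| = 2
Absolute values in increasing order: 0 < 2 < 3 < 4 < 6 < 11 < 16
Listing the original numbers in that order gives the answer.
Final answer: [0, -2, 3, -4, -6, -11, 16]


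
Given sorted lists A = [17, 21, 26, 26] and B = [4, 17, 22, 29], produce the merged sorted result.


List A: [17, 21, 26, 26]
List B: [4, 17, 22, 29]
Repeatedly compare the front elements and take the smaller:
  17 vs 4 -> take 4
  17 vs 17 -> take 17
  21 vs 17 -> take 17
  21 vs 22 -> take 21
  26 vs 22 -> take 22
  26 vs 29 -> take 26
  26 vs 29 -> take 26
  A is exhausted; append the rest of B: [29]
Final answer: [4, 17, 17, 21, 22, 26, 26, 29]


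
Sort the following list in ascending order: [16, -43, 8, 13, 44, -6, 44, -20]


Original list: [16, -43, 8, 13, 44, -6, 44, -20]
Repeatedly take the smallest remaining element:
  Remaining [16, -43, 8, 13, 44, -6, 44, -20] -> smallest is -43
  Remaining [16, 8, 13, 44, -6, 44, -20] -> smallest is -20
  Remaining [16, 8, 13, 44, -6, 44] -> smallest is -6
  Remaining [16, 8, 13, 44, 44] -> smallest is 8
  Remaining [16, 13, 44, 44] -> smallest is 13
  Remaining [16, 44, 44] -> smallest is 16
  Remaining [44, 44] -> smallest is 44
  Remaining [44] -> smallest is 44
Collecting the picks in order gives the sorted list.
Final answer: [-43, -20, -6, 8, 13, 16, 44, 44]


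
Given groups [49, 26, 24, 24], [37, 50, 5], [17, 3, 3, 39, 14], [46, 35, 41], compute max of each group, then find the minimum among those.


Find max of each group:
  Group 1: [49, 26, 24, 24] -> max = 49
  Group 2: [37, 50, 5] -> max = 50
  Group 3: [17, 3, 3, 39, 14] -> max = 39
  Group 4: [46, 35, 41] -> max = 46
Maxes: [49, 50, 39, 46]
Minimum of maxes = 39
Final answer: 39


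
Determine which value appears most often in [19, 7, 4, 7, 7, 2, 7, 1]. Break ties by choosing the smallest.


Count the frequency of each value:
  1 appears 1 time(s)
  2 appears 1 time(s)
  4 appears 1 time(s)
  7 appears 4 time(s)
  19 appears 1 time(s)
Maximum frequency is 4.
Only 7 reaches that frequency, so it is the mode.
Final answer: 7


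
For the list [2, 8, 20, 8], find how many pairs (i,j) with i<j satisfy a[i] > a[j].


For each element, count the later elements that are smaller than it:
  2 (index 0): smaller elements after it = [] -> 0
  8 (index 1): smaller elements after it = [] -> 0
  20 (index 2): smaller elements after it = [8] -> 1
Total inversions = 0 + 0 + 1 = 1
Final answer: 1


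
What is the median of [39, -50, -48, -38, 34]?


First, sort the list: [-50, -48, -38, 34, 39]
The list has 5 elements (odd count).
The middle index is 2 (0-based), and the element there is -38.
Final answer: -38


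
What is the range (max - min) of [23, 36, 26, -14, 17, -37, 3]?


Maximum value: 36
Minimum value: -37
Range = 36 - (-37) = 73
Final answer: 73


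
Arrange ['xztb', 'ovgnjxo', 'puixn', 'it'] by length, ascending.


Compute lengths:
  'xztb' has length 4
  'ovgnjxo' has length 7
  'puixn' has length 5
  'it' has length 2
Lengths in increasing order: 2 < 4 < 5 < 7
Listing the words in that order gives the answer.
Final answer: ['it', 'xztb', 'puixn', 'ovgnjxo']


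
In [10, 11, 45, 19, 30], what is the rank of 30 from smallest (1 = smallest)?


Sort ascending: [10, 11, 19, 30, 45]
Find 30 in the sorted list.
30 is at position 4 (1-indexed).
Final answer: 4


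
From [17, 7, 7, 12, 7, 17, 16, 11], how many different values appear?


List all unique values:
Distinct values: [7, 11, 12, 16, 17]
Count = 5
Final answer: 5


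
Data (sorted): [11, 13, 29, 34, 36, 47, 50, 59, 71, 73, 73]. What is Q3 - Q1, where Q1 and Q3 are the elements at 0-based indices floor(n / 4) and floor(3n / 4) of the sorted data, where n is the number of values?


The data has n = 11 elements.
Q1 index = floor(11 / 4) = floor(2.75) = 2; Q3 index = floor(3 * 11 / 4) = floor(8.25) = 8
Q1 = element at index 2 = 29
Q3 = element at index 8 = 71
IQR = 71 - 29 = 42
Final answer: 42


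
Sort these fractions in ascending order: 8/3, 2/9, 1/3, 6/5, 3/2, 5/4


Convert to decimal for comparison:
  8/3 = 2.6667
  2/9 = 0.2222
  1/3 = 0.3333
  6/5 = 1.2
  3/2 = 1.5
  5/4 = 1.25
Decimals in increasing order: 0.2222 < 0.3333 < 1.2 < 1.25 < 1.5 < 2.6667
Writing each back as its fraction gives the sorted order.
Final answer: 2/9, 1/3, 6/5, 5/4, 3/2, 8/3


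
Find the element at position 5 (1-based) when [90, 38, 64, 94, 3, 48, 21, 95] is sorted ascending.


Sort ascending: [3, 21, 38, 48, 64, 90, 94, 95]
The 5th element (1-indexed) is at index 4.
Value = 64
Final answer: 64


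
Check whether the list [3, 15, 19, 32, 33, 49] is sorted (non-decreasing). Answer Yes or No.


Check consecutive pairs:
  3 <= 15? True
  15 <= 19? True
  19 <= 32? True
  32 <= 33? True
  33 <= 49? True
Every consecutive pair is in order, so the list is non-decreasing.
Final answer: Yes


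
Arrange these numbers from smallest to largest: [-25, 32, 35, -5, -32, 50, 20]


Original list: [-25, 32, 35, -5, -32, 50, 20]
Repeatedly take the smallest remaining element:
  Remaining [-25, 32, 35, -5, -32, 50, 20] -> smallest is -32
  Remaining [-25, 32, 35, -5, 50, 20] -> smallest is -25
  Remaining [32, 35, -5, 50, 20] -> smallest is -5
  Remaining [32, 35, 50, 20] -> smallest is 20
  Remaining [32, 35, 50] -> smallest is 32
  Remaining [35, 50] -> smallest is 35
  Remaining [50] -> smallest is 50
Collecting the picks in order gives the sorted list.
Final answer: [-32, -25, -5, 20, 32, 35, 50]


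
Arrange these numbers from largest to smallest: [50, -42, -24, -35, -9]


Original list: [50, -42, -24, -35, -9]
Repeatedly take the largest remaining element:
  Remaining [50, -42, -24, -35, -9] -> largest is 50
  Remaining [-42, -24, -35, -9] -> largest is -9
  Remaining [-42, -24, -35] -> largest is -24
  Remaining [-42, -35] -> largest is -35
  Remaining [-42] -> largest is -42
Collecting the picks in order gives the descending list.
Final answer: [50, -9, -24, -35, -42]


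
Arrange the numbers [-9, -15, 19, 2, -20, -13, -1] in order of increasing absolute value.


Compute absolute values:
  |-9| = 9
  |-15| = 15
  |19| = 19
  |2| = 2
  |-20| = 20
  |-13| = 13
  |-1| = 1
Absolute values in increasing order: 1 < 2 < 9 < 13 < 15 < 19 < 20
Listing the original numbers in that order gives the answer.
Final answer: [-1, 2, -9, -13, -15, 19, -20]


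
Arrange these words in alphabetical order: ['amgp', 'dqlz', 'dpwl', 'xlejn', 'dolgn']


Compare strings character by character (the first differing letter decides):
  'amgp' < 'dolgn' since 'a' < 'd' at position 1
  'dolgn' < 'dpwl' since 'o' < 'p' at position 2
  'dpwl' < 'dqlz' since 'p' < 'q' at position 2
  'dqlz' < 'xlejn' since 'd' < 'x' at position 1
Chaining these comparisons gives the alphabetical order.
Final answer: ['amgp', 'dolgn', 'dpwl', 'dqlz', 'xlejn']


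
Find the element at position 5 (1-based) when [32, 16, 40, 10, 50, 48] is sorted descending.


Sort descending: [50, 48, 40, 32, 16, 10]
The 5th element (1-indexed) is at index 4.
Value = 16
Final answer: 16


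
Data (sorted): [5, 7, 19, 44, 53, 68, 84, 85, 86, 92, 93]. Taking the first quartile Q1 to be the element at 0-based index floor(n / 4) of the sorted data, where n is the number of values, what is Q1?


The list has n = 11 elements.
Q1 index = floor(11 / 4) = floor(2.75) = 2
Counting from index 0 in the sorted data, the element at index 2 is 19.
Final answer: 19


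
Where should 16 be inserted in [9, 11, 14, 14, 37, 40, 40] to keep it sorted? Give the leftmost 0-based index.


List is sorted: [9, 11, 14, 14, 37, 40, 40]
We need the leftmost position where 16 can be inserted, i.e. the first index whose element is >= 16 (or the end of the list if none is).
Binary search with low=0, high=7 (0-based indices):
  low=0, high=7, mid=3: a[3]=14 < 16, so low = 4
  low=4, high=7, mid=5: a[5]=40 >= 16, so high = 5
  low=4, high=5, mid=4: a[4]=37 >= 16, so high = 4
Now low = high = 4, so the insertion index is 4.
Final answer: 4


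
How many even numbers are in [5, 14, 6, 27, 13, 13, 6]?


Check each element:
  5 is odd
  14 is even
  6 is even
  27 is odd
  13 is odd
  13 is odd
  6 is even
Evens: [14, 6, 6]
Count of evens = 3
Final answer: 3


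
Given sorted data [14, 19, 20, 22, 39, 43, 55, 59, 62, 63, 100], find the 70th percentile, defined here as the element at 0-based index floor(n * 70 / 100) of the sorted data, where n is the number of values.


The dataset has n = 11 elements.
Index = floor(11 * 70 / 100) = floor(770 / 100) = floor(7.7) = 7
Counting from index 0 in the sorted data, the element at index 7 is 59.
Final answer: 59


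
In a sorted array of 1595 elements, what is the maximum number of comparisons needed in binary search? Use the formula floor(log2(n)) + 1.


Binary search halves the search space each step.
Maximum comparisons = floor(log2(1595)) + 1
log2(1595) = 10.6393
floor(log2(1595)) = 10, so 10 + 1 = 11
Final answer: 11


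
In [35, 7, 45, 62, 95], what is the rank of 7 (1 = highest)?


Sort descending: [95, 62, 45, 35, 7]
Find 7 in the sorted list.
7 is at position 5.
Final answer: 5


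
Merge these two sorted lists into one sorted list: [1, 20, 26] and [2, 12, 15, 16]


List A: [1, 20, 26]
List B: [2, 12, 15, 16]
Repeatedly compare the front elements and take the smaller:
  1 vs 2 -> take 1
  20 vs 2 -> take 2
  20 vs 12 -> take 12
  20 vs 15 -> take 15
  20 vs 16 -> take 16
  B is exhausted; append the rest of A: [20, 26]
Final answer: [1, 2, 12, 15, 16, 20, 26]


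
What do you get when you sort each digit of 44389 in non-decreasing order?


The number 44389 has digits: 4, 4, 3, 8, 9
Sorted: 3, 4, 4, 8, 9
Joining the sorted digits gives the result.
Final answer: 34489


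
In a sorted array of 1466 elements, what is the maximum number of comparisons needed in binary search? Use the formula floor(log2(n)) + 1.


Binary search halves the search space each step.
Maximum comparisons = floor(log2(1466)) + 1
log2(1466) = 10.5177
floor(log2(1466)) = 10, so 10 + 1 = 11
Final answer: 11


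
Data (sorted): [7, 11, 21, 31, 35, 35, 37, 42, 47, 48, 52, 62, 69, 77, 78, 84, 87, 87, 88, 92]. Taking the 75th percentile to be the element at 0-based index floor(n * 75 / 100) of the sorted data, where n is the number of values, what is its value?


The dataset has n = 20 elements.
Index = floor(20 * 75 / 100) = floor(1500 / 100) = floor(15) = 15
Counting from index 0 in the sorted data, the element at index 15 is 84.
Final answer: 84


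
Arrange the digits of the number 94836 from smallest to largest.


The number 94836 has digits: 9, 4, 8, 3, 6
Sorted: 3, 4, 6, 8, 9
Joining the sorted digits gives the result.
Final answer: 34689


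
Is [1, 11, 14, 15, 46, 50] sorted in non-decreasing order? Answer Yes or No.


Check consecutive pairs:
  1 <= 11? True
  11 <= 14? True
  14 <= 15? True
  15 <= 46? True
  46 <= 50? True
Every consecutive pair is in order, so the list is non-decreasing.
Final answer: Yes


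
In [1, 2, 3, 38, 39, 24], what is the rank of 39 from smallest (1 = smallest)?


Sort ascending: [1, 2, 3, 24, 38, 39]
Find 39 in the sorted list.
39 is at position 6 (1-indexed).
Final answer: 6


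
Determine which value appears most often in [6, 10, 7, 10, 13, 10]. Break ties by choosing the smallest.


Count the frequency of each value:
  6 appears 1 time(s)
  7 appears 1 time(s)
  10 appears 3 time(s)
  13 appears 1 time(s)
Maximum frequency is 3.
Only 10 reaches that frequency, so it is the mode.
Final answer: 10


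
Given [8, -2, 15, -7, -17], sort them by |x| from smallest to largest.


Compute absolute values:
  |8| = 8
  |-2| = 2
  |15| = 15
  |-7| = 7
  |-17| = 17
Absolute values in increasing order: 2 < 7 < 8 < 15 < 17
Listing the original numbers in that order gives the answer.
Final answer: [-2, -7, 8, 15, -17]


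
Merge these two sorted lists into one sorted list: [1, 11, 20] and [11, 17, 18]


List A: [1, 11, 20]
List B: [11, 17, 18]
Repeatedly compare the front elements and take the smaller:
  1 vs 11 -> take 1
  11 vs 11 -> take 11
  20 vs 11 -> take 11
  20 vs 17 -> take 17
  20 vs 18 -> take 18
  B is exhausted; append the rest of A: [20]
Final answer: [1, 11, 11, 17, 18, 20]


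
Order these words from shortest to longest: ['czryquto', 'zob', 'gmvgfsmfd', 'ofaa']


Compute lengths:
  'czryquto' has length 8
  'zob' has length 3
  'gmvgfsmfd' has length 9
  'ofaa' has length 4
Lengths in increasing order: 3 < 4 < 8 < 9
Listing the words in that order gives the answer.
Final answer: ['zob', 'ofaa', 'czryquto', 'gmvgfsmfd']


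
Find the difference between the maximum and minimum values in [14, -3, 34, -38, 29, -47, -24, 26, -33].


Maximum value: 34
Minimum value: -47
Range = 34 - (-47) = 81
Final answer: 81


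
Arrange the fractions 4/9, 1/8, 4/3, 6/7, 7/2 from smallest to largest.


Convert to decimal for comparison:
  4/9 = 0.4444
  1/8 = 0.125
  4/3 = 1.3333
  6/7 = 0.8571
  7/2 = 3.5
Decimals in increasing order: 0.125 < 0.4444 < 0.8571 < 1.3333 < 3.5
Writing each back as its fraction gives the sorted order.
Final answer: 1/8, 4/9, 6/7, 4/3, 7/2


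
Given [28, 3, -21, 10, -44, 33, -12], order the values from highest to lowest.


Original list: [28, 3, -21, 10, -44, 33, -12]
Repeatedly take the largest remaining element:
  Remaining [28, 3, -21, 10, -44, 33, -12] -> largest is 33
  Remaining [28, 3, -21, 10, -44, -12] -> largest is 28
  Remaining [3, -21, 10, -44, -12] -> largest is 10
  Remaining [3, -21, -44, -12] -> largest is 3
  Remaining [-21, -44, -12] -> largest is -12
  Remaining [-21, -44] -> largest is -21
  Remaining [-44] -> largest is -44
Collecting the picks in order gives the descending list.
Final answer: [33, 28, 10, 3, -12, -21, -44]


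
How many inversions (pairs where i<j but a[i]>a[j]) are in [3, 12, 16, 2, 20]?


For each element, count the later elements that are smaller than it:
  3 (index 0): smaller elements after it = [2] -> 1
  12 (index 1): smaller elements after it = [2] -> 1
  16 (index 2): smaller elements after it = [2] -> 1
  2 (index 3): smaller elements after it = [] -> 0
Total inversions = 1 + 1 + 1 + 0 = 3
Final answer: 3


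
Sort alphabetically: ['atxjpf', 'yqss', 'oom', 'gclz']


Compare strings character by character (the first differing letter decides):
  'atxjpf' < 'gclz' since 'a' < 'g' at position 1
  'gclz' < 'oom' since 'g' < 'o' at position 1
  'oom' < 'yqss' since 'o' < 'y' at position 1
Chaining these comparisons gives the alphabetical order.
Final answer: ['atxjpf', 'gclz', 'oom', 'yqss']


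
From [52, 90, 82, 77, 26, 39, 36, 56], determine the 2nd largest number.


Sort descending: [90, 82, 77, 56, 52, 39, 36, 26]
The 2nd element (1-indexed) is at index 1.
Value = 82
Final answer: 82


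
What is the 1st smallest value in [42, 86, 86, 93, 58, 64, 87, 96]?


Sort ascending: [42, 58, 64, 86, 86, 87, 93, 96]
The 1st element (1-indexed) is at index 0.
Value = 42
Final answer: 42


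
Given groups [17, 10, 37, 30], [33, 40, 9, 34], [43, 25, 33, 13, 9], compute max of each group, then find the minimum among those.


Find max of each group:
  Group 1: [17, 10, 37, 30] -> max = 37
  Group 2: [33, 40, 9, 34] -> max = 40
  Group 3: [43, 25, 33, 13, 9] -> max = 43
Maxes: [37, 40, 43]
Minimum of maxes = 37
Final answer: 37


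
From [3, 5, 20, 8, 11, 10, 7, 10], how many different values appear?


List all unique values:
Distinct values: [3, 5, 7, 8, 10, 11, 20]
Count = 7
Final answer: 7


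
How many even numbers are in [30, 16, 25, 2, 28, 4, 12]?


Check each element:
  30 is even
  16 is even
  25 is odd
  2 is even
  28 is even
  4 is even
  12 is even
Evens: [30, 16, 2, 28, 4, 12]
Count of evens = 6
Final answer: 6


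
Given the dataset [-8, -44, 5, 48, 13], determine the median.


First, sort the list: [-44, -8, 5, 13, 48]
The list has 5 elements (odd count).
The middle index is 2 (0-based), and the element there is 5.
Final answer: 5


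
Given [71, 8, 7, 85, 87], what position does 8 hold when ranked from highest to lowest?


Sort descending: [87, 85, 71, 8, 7]
Find 8 in the sorted list.
8 is at position 4.
Final answer: 4


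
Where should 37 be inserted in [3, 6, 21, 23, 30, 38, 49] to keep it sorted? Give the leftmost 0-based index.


List is sorted: [3, 6, 21, 23, 30, 38, 49]
We need the leftmost position where 37 can be inserted, i.e. the first index whose element is >= 37 (or the end of the list if none is).
Binary search with low=0, high=7 (0-based indices):
  low=0, high=7, mid=3: a[3]=23 < 37, so low = 4
  low=4, high=7, mid=5: a[5]=38 >= 37, so high = 5
  low=4, high=5, mid=4: a[4]=30 < 37, so low = 5
Now low = high = 5, so the insertion index is 5.
Final answer: 5


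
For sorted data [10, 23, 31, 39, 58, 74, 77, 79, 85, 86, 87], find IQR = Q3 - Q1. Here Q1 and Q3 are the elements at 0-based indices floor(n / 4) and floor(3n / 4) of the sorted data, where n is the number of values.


The data has n = 11 elements.
Q1 index = floor(11 / 4) = floor(2.75) = 2; Q3 index = floor(3 * 11 / 4) = floor(8.25) = 8
Q1 = element at index 2 = 31
Q3 = element at index 8 = 85
IQR = 85 - 31 = 54
Final answer: 54


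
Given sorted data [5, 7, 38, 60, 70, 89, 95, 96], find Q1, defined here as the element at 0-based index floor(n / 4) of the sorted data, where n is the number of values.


The list has n = 8 elements.
Q1 index = floor(8 / 4) = floor(2) = 2
Counting from index 0 in the sorted data, the element at index 2 is 38.
Final answer: 38


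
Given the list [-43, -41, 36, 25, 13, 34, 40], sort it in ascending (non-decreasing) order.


Original list: [-43, -41, 36, 25, 13, 34, 40]
Repeatedly take the smallest remaining element:
  Remaining [-43, -41, 36, 25, 13, 34, 40] -> smallest is -43
  Remaining [-41, 36, 25, 13, 34, 40] -> smallest is -41
  Remaining [36, 25, 13, 34, 40] -> smallest is 13
  Remaining [36, 25, 34, 40] -> smallest is 25
  Remaining [36, 34, 40] -> smallest is 34
  Remaining [36, 40] -> smallest is 36
  Remaining [40] -> smallest is 40
Collecting the picks in order gives the sorted list.
Final answer: [-43, -41, 13, 25, 34, 36, 40]


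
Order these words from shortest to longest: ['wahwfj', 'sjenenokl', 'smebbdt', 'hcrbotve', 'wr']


Compute lengths:
  'wahwfj' has length 6
  'sjenenokl' has length 9
  'smebbdt' has length 7
  'hcrbotve' has length 8
  'wr' has length 2
Lengths in increasing order: 2 < 6 < 7 < 8 < 9
Listing the words in that order gives the answer.
Final answer: ['wr', 'wahwfj', 'smebbdt', 'hcrbotve', 'sjenenokl']


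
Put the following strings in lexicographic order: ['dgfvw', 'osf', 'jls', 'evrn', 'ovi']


Compare strings character by character (the first differing letter decides):
  'dgfvw' < 'evrn' since 'd' < 'e' at position 1
  'evrn' < 'jls' since 'e' < 'j' at position 1
  'jls' < 'osf' since 'j' < 'o' at position 1
  'osf' < 'ovi' since 's' < 'v' at position 2
Chaining these comparisons gives the alphabetical order.
Final answer: ['dgfvw', 'evrn', 'jls', 'osf', 'ovi']


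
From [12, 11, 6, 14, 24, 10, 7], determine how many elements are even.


Check each element:
  12 is even
  11 is odd
  6 is even
  14 is even
  24 is even
  10 is even
  7 is odd
Evens: [12, 6, 14, 24, 10]
Count of evens = 5
Final answer: 5


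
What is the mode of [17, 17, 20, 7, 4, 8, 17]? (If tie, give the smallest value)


Count the frequency of each value:
  4 appears 1 time(s)
  7 appears 1 time(s)
  8 appears 1 time(s)
  17 appears 3 time(s)
  20 appears 1 time(s)
Maximum frequency is 3.
Only 17 reaches that frequency, so it is the mode.
Final answer: 17


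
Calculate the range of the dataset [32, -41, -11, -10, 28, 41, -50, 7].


Maximum value: 41
Minimum value: -50
Range = 41 - (-50) = 91
Final answer: 91


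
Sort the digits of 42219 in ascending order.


The number 42219 has digits: 4, 2, 2, 1, 9
Sorted: 1, 2, 2, 4, 9
Joining the sorted digits gives the result.
Final answer: 12249


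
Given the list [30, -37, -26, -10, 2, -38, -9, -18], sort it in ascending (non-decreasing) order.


Original list: [30, -37, -26, -10, 2, -38, -9, -18]
Repeatedly take the smallest remaining element:
  Remaining [30, -37, -26, -10, 2, -38, -9, -18] -> smallest is -38
  Remaining [30, -37, -26, -10, 2, -9, -18] -> smallest is -37
  Remaining [30, -26, -10, 2, -9, -18] -> smallest is -26
  Remaining [30, -10, 2, -9, -18] -> smallest is -18
  Remaining [30, -10, 2, -9] -> smallest is -10
  Remaining [30, 2, -9] -> smallest is -9
  Remaining [30, 2] -> smallest is 2
  Remaining [30] -> smallest is 30
Collecting the picks in order gives the sorted list.
Final answer: [-38, -37, -26, -18, -10, -9, 2, 30]


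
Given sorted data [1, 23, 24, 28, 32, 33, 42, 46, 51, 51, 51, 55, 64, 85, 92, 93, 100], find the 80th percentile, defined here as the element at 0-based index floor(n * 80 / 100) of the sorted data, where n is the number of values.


The dataset has n = 17 elements.
Index = floor(17 * 80 / 100) = floor(1360 / 100) = floor(13.6) = 13
Counting from index 0 in the sorted data, the element at index 13 is 85.
Final answer: 85


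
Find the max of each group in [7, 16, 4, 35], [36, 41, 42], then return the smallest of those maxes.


Find max of each group:
  Group 1: [7, 16, 4, 35] -> max = 35
  Group 2: [36, 41, 42] -> max = 42
Maxes: [35, 42]
Minimum of maxes = 35
Final answer: 35


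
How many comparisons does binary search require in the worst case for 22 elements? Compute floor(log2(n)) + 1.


Binary search halves the search space each step.
Maximum comparisons = floor(log2(22)) + 1
log2(22) = 4.4594
floor(log2(22)) = 4, so 4 + 1 = 5
Final answer: 5


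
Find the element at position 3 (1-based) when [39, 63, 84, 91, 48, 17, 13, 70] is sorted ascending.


Sort ascending: [13, 17, 39, 48, 63, 70, 84, 91]
The 3rd element (1-indexed) is at index 2.
Value = 39
Final answer: 39


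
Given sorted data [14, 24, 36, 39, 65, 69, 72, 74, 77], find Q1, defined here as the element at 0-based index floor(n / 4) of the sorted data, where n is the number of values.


The list has n = 9 elements.
Q1 index = floor(9 / 4) = floor(2.25) = 2
Counting from index 0 in the sorted data, the element at index 2 is 36.
Final answer: 36


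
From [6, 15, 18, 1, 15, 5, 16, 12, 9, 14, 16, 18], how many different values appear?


List all unique values:
Distinct values: [1, 5, 6, 9, 12, 14, 15, 16, 18]
Count = 9
Final answer: 9


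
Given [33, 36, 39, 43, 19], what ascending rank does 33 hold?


Sort ascending: [19, 33, 36, 39, 43]
Find 33 in the sorted list.
33 is at position 2 (1-indexed).
Final answer: 2


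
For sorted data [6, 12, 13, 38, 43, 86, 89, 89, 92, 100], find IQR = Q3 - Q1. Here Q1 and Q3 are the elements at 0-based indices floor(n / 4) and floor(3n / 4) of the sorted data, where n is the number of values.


The data has n = 10 elements.
Q1 index = floor(10 / 4) = floor(2.5) = 2; Q3 index = floor(3 * 10 / 4) = floor(7.5) = 7
Q1 = element at index 2 = 13
Q3 = element at index 7 = 89
IQR = 89 - 13 = 76
Final answer: 76


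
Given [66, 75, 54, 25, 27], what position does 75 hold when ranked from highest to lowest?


Sort descending: [75, 66, 54, 27, 25]
Find 75 in the sorted list.
75 is at position 1.
Final answer: 1


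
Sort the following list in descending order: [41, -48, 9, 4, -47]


Original list: [41, -48, 9, 4, -47]
Repeatedly take the largest remaining element:
  Remaining [41, -48, 9, 4, -47] -> largest is 41
  Remaining [-48, 9, 4, -47] -> largest is 9
  Remaining [-48, 4, -47] -> largest is 4
  Remaining [-48, -47] -> largest is -47
  Remaining [-48] -> largest is -48
Collecting the picks in order gives the descending list.
Final answer: [41, 9, 4, -47, -48]


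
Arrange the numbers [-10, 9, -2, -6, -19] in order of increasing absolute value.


Compute absolute values:
  |-10| = 10
  |9| = 9
  |-2| = 2
  |-6| = 6
  |-19| = 19
Absolute values in increasing order: 2 < 6 < 9 < 10 < 19
Listing the original numbers in that order gives the answer.
Final answer: [-2, -6, 9, -10, -19]


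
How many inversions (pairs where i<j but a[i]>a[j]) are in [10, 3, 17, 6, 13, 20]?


For each element, count the later elements that are smaller than it:
  10 (index 0): smaller elements after it = [3, 6] -> 2
  3 (index 1): smaller elements after it = [] -> 0
  17 (index 2): smaller elements after it = [6, 13] -> 2
  6 (index 3): smaller elements after it = [] -> 0
  13 (index 4): smaller elements after it = [] -> 0
Total inversions = 2 + 0 + 2 + 0 + 0 = 4
Final answer: 4


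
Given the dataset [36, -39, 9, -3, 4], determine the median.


First, sort the list: [-39, -3, 4, 9, 36]
The list has 5 elements (odd count).
The middle index is 2 (0-based), and the element there is 4.
Final answer: 4


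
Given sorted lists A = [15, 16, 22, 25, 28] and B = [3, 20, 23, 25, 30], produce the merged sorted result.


List A: [15, 16, 22, 25, 28]
List B: [3, 20, 23, 25, 30]
Repeatedly compare the front elements and take the smaller:
  15 vs 3 -> take 3
  15 vs 20 -> take 15
  16 vs 20 -> take 16
  22 vs 20 -> take 20
  22 vs 23 -> take 22
  25 vs 23 -> take 23
  25 vs 25 -> take 25
  28 vs 25 -> take 25
  28 vs 30 -> take 28
  A is exhausted; append the rest of B: [30]
Final answer: [3, 15, 16, 20, 22, 23, 25, 25, 28, 30]


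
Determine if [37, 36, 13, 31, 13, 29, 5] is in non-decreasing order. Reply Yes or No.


Check consecutive pairs:
  37 <= 36? False
  36 <= 13? False
  13 <= 31? True
  31 <= 13? False
  13 <= 29? True
  29 <= 5? False
4 consecutive pair(s) are out of order, so the list is not sorted.
Final answer: No


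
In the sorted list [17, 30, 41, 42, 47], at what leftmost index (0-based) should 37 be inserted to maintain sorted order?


List is sorted: [17, 30, 41, 42, 47]
We need the leftmost position where 37 can be inserted, i.e. the first index whose element is >= 37 (or the end of the list if none is).
Binary search with low=0, high=5 (0-based indices):
  low=0, high=5, mid=2: a[2]=41 >= 37, so high = 2
  low=0, high=2, mid=1: a[1]=30 < 37, so low = 2
Now low = high = 2, so the insertion index is 2.
Final answer: 2


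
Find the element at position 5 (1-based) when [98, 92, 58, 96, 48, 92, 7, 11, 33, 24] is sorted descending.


Sort descending: [98, 96, 92, 92, 58, 48, 33, 24, 11, 7]
The 5th element (1-indexed) is at index 4.
Value = 58
Final answer: 58


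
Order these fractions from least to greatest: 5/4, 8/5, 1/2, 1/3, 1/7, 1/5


Convert to decimal for comparison:
  5/4 = 1.25
  8/5 = 1.6
  1/2 = 0.5
  1/3 = 0.3333
  1/7 = 0.1429
  1/5 = 0.2
Decimals in increasing order: 0.1429 < 0.2 < 0.3333 < 0.5 < 1.25 < 1.6
Writing each back as its fraction gives the sorted order.
Final answer: 1/7, 1/5, 1/3, 1/2, 5/4, 8/5


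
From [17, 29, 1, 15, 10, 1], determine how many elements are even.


Check each element:
  17 is odd
  29 is odd
  1 is odd
  15 is odd
  10 is even
  1 is odd
Evens: [10]
Count of evens = 1
Final answer: 1


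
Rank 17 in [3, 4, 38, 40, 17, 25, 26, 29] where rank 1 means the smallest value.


Sort ascending: [3, 4, 17, 25, 26, 29, 38, 40]
Find 17 in the sorted list.
17 is at position 3 (1-indexed).
Final answer: 3


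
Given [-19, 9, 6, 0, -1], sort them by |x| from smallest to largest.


Compute absolute values:
  |-19| = 19
  |9| = 9
  |6| = 6
  |0| = 0
  |-1| = 1
Absolute values in increasing order: 0 < 1 < 6 < 9 < 19
Listing the original numbers in that order gives the answer.
Final answer: [0, -1, 6, 9, -19]


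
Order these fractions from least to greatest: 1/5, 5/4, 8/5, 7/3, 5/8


Convert to decimal for comparison:
  1/5 = 0.2
  5/4 = 1.25
  8/5 = 1.6
  7/3 = 2.3333
  5/8 = 0.625
Decimals in increasing order: 0.2 < 0.625 < 1.25 < 1.6 < 2.3333
Writing each back as its fraction gives the sorted order.
Final answer: 1/5, 5/8, 5/4, 8/5, 7/3


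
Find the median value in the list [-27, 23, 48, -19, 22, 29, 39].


First, sort the list: [-27, -19, 22, 23, 29, 39, 48]
The list has 7 elements (odd count).
The middle index is 3 (0-based), and the element there is 23.
Final answer: 23


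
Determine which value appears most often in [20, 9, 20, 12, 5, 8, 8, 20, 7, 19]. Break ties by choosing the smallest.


Count the frequency of each value:
  5 appears 1 time(s)
  7 appears 1 time(s)
  8 appears 2 time(s)
  9 appears 1 time(s)
  12 appears 1 time(s)
  19 appears 1 time(s)
  20 appears 3 time(s)
Maximum frequency is 3.
Only 20 reaches that frequency, so it is the mode.
Final answer: 20
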